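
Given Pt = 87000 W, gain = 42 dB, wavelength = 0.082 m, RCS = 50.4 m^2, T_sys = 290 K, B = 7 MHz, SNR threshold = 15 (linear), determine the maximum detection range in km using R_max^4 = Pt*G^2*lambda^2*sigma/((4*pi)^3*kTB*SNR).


G_lin = 10^(42/10) = 15848.931925
R^4 = 87000 * 15848.931925^2 * 0.082^2 * 50.4 / ((4*pi)^3 * 1.38e-23 * 290 * 7000000.0 * 15)
R^4 = 8.8814e21 m^4
R_max = (8.8814e21)^(1/4) = 306987.3 m = 307.0 km

307.0 km


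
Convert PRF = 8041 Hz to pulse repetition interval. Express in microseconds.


PRI = 1/8041 = 0.0001243626 s = 124.4 us

124.4 us


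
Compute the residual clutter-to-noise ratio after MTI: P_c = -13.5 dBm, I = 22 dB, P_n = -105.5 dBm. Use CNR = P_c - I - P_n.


CNR = -13.5 - 22 - (-105.5) = 70.0 dB

70.0 dB


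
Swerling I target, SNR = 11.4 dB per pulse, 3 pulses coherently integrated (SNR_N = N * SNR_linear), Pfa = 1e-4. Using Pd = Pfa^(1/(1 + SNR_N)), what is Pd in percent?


SNR_lin = 10^(11.4/10) = 13.80384
SNR_N = 3 * 13.80384 = 41.41152
1/(1 + SNR_N) = 1/42.41152 = 0.0235785
Pd = (1e-4)^0.0235785 = 0.8048
Pd = 80.5%

80.5%


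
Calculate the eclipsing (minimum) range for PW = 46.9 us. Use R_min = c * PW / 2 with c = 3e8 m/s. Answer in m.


R_min = 3e8 * 46.9e-6 / 2 = 7035.0 m

7035.0 m


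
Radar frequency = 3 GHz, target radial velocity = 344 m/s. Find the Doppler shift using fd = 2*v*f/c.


fd = 2 * 344 * 3000000000.0 / 3e8 = 6880.0 Hz

6880.0 Hz


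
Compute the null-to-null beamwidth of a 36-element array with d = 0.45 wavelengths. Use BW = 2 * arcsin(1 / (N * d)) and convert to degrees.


1/(N*d) = 1/(36*0.45) = 0.061728
BW = 2*arcsin(0.061728) = 7.1 degrees

7.1 degrees


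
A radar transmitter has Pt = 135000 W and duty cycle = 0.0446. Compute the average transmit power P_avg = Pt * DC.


P_avg = 135000 * 0.0446 = 6021.0 W

6021.0 W


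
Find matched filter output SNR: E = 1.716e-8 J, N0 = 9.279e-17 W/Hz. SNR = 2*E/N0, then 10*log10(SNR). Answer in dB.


SNR_lin = 2 * 1.716e-8 / 9.279e-17 = 3.699e8
SNR_dB = 10*log10(3.699e8) = 85.7 dB

85.7 dB


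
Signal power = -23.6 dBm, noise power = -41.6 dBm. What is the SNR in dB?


SNR = -23.6 - (-41.6) = 18.0 dB

18.0 dB


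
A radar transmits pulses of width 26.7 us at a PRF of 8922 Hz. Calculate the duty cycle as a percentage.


DC = 26.7e-6 * 8922 * 100 = 23.82%

23.82%


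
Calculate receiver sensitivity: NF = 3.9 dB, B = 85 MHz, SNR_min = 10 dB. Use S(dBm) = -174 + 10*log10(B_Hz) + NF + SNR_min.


10*log10(85000000.0) = 79.29
S = -174 + 79.29 + 3.9 + 10 = -80.8 dBm

-80.8 dBm


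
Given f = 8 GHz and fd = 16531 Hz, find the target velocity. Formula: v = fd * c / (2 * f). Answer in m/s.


v = 16531 * 3e8 / (2 * 8000000000.0) = 310.0 m/s

310.0 m/s


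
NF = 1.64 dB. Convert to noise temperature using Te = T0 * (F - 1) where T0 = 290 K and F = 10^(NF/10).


NF_lin = 10^(1.64/10) = 1.458814
Te = 290 * (1.458814 - 1) = 133.1 K

133.1 K


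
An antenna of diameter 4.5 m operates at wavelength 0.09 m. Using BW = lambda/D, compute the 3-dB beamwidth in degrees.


BW_rad = 0.09 / 4.5 = 0.02
BW_deg = 1.15 degrees

1.15 degrees


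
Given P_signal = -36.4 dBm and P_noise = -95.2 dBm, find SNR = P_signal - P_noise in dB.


SNR = -36.4 - (-95.2) = 58.8 dB

58.8 dB


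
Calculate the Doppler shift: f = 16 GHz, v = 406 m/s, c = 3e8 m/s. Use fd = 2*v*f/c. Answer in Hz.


fd = 2 * 406 * 16000000000.0 / 3e8 = 43306.7 Hz

43306.7 Hz


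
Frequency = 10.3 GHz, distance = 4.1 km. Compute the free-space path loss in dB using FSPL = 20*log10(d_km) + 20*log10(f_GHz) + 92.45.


20*log10(4.1) = 12.26
20*log10(10.3) = 20.26
FSPL = 125.0 dB

125.0 dB


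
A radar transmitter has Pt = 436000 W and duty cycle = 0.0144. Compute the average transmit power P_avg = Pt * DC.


P_avg = 436000 * 0.0144 = 6278.4 W

6278.4 W


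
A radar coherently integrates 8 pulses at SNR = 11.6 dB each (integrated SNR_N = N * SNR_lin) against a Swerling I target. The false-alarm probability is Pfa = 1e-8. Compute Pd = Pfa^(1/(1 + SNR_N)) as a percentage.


SNR_lin = 10^(11.6/10) = 14.4544
SNR_N = 8 * 14.4544 = 115.6352
1/(1 + SNR_N) = 1/116.6352 = 0.0085737
Pd = (1e-8)^0.0085737 = 0.85391
Pd = 85.4%

85.4%


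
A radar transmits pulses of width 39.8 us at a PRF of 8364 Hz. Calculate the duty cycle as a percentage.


DC = 39.8e-6 * 8364 * 100 = 33.29%

33.29%


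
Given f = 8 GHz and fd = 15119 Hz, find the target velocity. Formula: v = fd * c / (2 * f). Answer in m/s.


v = 15119 * 3e8 / (2 * 8000000000.0) = 283.5 m/s

283.5 m/s


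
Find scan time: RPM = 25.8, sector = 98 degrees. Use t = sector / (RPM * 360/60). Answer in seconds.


t = 98 / (25.8 * 360) * 60 = 0.63 s

0.63 s


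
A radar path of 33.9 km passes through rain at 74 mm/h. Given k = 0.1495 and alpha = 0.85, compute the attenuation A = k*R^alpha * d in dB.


gamma = 0.1495 * 74^0.85 = 5.800804 dB/km
A = 5.800804 * 33.9 = 196.65 dB

196.65 dB


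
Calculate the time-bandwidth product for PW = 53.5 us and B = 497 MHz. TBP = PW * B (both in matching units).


TBP = 53.5 * 497 = 26589.5

26589.5


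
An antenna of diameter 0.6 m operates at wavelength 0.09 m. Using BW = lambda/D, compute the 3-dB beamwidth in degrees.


BW_rad = 0.09 / 0.6 = 0.15
BW_deg = 8.59 degrees

8.59 degrees


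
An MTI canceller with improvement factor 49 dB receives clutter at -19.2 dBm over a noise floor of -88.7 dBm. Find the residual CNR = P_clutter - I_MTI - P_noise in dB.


CNR = -19.2 - 49 - (-88.7) = 20.5 dB

20.5 dB


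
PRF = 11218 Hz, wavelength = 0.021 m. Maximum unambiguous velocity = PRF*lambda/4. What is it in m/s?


V_ua = 11218 * 0.021 / 4 = 58.9 m/s

58.9 m/s


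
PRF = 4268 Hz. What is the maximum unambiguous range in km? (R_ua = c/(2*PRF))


R_ua = 3e8 / (2 * 4268) = 35145.3 m = 35.1 km

35.1 km


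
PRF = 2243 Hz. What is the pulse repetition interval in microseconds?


PRI = 1/2243 = 0.0004458315 s = 445.8 us

445.8 us


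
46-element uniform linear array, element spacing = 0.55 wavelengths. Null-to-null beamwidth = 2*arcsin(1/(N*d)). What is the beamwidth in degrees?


1/(N*d) = 1/(46*0.55) = 0.039526
BW = 2*arcsin(0.039526) = 4.5 degrees

4.5 degrees


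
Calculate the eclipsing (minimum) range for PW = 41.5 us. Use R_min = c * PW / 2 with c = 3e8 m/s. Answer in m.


R_min = 3e8 * 41.5e-6 / 2 = 6225.0 m

6225.0 m


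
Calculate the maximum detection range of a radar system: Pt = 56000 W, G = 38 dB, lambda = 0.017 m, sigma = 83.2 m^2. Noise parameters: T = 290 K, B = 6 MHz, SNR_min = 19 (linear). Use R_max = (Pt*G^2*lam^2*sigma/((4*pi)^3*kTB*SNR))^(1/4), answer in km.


G_lin = 10^(38/10) = 6309.573445
R^4 = 56000 * 6309.573445^2 * 0.017^2 * 83.2 / ((4*pi)^3 * 1.38e-23 * 290 * 6000000.0 * 19)
R^4 = 5.92104e19 m^4
R_max = (5.92104e19)^(1/4) = 87720.2 m = 87.7 km

87.7 km


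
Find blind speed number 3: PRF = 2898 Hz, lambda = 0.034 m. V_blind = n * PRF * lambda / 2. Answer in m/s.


V_blind = 3 * 2898 * 0.034 / 2 = 147.8 m/s

147.8 m/s


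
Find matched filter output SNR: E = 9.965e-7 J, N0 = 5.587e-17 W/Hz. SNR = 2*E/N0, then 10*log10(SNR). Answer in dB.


SNR_lin = 2 * 9.965e-7 / 5.587e-17 = 3.567e10
SNR_dB = 10*log10(3.567e10) = 105.5 dB

105.5 dB


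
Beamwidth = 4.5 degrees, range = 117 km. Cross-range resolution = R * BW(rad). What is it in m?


BW_rad = 0.078539816
CR = 117000 * 0.078539816 = 9189.2 m

9189.2 m


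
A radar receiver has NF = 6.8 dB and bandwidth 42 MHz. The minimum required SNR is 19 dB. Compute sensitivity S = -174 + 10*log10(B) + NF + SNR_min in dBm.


10*log10(42000000.0) = 76.23
S = -174 + 76.23 + 6.8 + 19 = -72.0 dBm

-72.0 dBm


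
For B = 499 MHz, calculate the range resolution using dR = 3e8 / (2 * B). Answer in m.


dR = 3e8 / (2 * 499000000.0) = 0.3 m

0.3 m


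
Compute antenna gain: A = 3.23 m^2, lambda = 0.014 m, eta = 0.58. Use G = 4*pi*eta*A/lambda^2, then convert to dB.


G_linear = 4*pi*0.58*3.23/0.014^2 = 120111.42
G_dB = 10*log10(120111.42) = 50.8 dB

50.8 dB


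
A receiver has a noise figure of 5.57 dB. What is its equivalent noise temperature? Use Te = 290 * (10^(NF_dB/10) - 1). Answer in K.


NF_lin = 10^(5.57/10) = 3.605786
Te = 290 * (3.605786 - 1) = 755.7 K

755.7 K


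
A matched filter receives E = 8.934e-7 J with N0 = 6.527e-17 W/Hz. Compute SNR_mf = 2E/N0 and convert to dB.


SNR_lin = 2 * 8.934e-7 / 6.527e-17 = 2.738e10
SNR_dB = 10*log10(2.738e10) = 104.4 dB

104.4 dB


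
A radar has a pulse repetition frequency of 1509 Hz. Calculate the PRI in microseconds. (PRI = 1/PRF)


PRI = 1/1509 = 0.0006626905 s = 662.7 us

662.7 us


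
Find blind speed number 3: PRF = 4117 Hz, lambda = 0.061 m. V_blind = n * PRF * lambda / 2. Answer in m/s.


V_blind = 3 * 4117 * 0.061 / 2 = 376.7 m/s

376.7 m/s


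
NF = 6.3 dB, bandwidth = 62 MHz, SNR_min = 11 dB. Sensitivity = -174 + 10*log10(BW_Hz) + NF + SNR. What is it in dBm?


10*log10(62000000.0) = 77.92
S = -174 + 77.92 + 6.3 + 11 = -78.8 dBm

-78.8 dBm


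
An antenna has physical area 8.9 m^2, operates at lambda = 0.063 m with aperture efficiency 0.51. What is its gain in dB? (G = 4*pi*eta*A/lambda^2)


G_linear = 4*pi*0.51*8.9/0.063^2 = 14371.06
G_dB = 10*log10(14371.06) = 41.6 dB

41.6 dB


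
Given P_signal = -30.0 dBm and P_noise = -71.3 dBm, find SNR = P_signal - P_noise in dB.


SNR = -30.0 - (-71.3) = 41.3 dB

41.3 dB


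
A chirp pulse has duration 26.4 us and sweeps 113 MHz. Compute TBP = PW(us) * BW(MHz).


TBP = 26.4 * 113 = 2983.2

2983.2


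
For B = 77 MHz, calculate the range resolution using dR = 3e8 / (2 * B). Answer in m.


dR = 3e8 / (2 * 77000000.0) = 1.95 m

1.95 m


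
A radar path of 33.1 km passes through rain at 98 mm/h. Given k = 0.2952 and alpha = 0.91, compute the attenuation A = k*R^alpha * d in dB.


gamma = 0.2952 * 98^0.91 = 19.148382 dB/km
A = 19.148382 * 33.1 = 633.81 dB

633.81 dB


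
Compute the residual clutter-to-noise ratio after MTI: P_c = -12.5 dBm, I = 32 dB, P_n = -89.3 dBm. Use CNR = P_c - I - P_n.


CNR = -12.5 - 32 - (-89.3) = 44.8 dB

44.8 dB


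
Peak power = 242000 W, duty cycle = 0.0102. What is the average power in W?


P_avg = 242000 * 0.0102 = 2468.4 W

2468.4 W


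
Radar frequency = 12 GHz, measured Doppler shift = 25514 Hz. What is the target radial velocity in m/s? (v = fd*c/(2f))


v = 25514 * 3e8 / (2 * 12000000000.0) = 318.9 m/s

318.9 m/s


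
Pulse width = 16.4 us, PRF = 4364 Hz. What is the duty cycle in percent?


DC = 16.4e-6 * 4364 * 100 = 7.16%

7.16%


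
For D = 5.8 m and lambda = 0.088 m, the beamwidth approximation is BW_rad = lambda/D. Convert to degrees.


BW_rad = 0.088 / 5.8 = 0.015172
BW_deg = 0.87 degrees

0.87 degrees


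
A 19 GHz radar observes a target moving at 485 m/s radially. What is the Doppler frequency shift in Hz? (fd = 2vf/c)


fd = 2 * 485 * 19000000000.0 / 3e8 = 61433.3 Hz

61433.3 Hz


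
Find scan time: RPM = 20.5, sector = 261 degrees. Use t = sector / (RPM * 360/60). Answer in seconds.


t = 261 / (20.5 * 360) * 60 = 2.12 s

2.12 s


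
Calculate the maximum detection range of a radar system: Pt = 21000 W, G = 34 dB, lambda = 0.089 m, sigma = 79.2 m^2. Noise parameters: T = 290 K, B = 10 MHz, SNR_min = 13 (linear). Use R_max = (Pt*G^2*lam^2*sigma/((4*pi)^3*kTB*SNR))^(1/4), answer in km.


G_lin = 10^(34/10) = 2511.886432
R^4 = 21000 * 2511.886432^2 * 0.089^2 * 79.2 / ((4*pi)^3 * 1.38e-23 * 290 * 10000000.0 * 13)
R^4 = 8.05146e19 m^4
R_max = (8.05146e19)^(1/4) = 94725.9 m = 94.7 km

94.7 km


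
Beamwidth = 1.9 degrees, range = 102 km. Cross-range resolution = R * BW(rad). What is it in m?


BW_rad = 0.033161256
CR = 102000 * 0.033161256 = 3382.4 m

3382.4 m


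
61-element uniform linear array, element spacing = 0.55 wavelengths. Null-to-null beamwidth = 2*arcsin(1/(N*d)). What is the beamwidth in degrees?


1/(N*d) = 1/(61*0.55) = 0.029806
BW = 2*arcsin(0.029806) = 3.4 degrees

3.4 degrees


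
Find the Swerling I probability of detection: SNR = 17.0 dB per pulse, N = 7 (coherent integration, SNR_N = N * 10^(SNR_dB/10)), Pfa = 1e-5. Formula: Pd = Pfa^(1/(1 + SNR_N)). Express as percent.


SNR_lin = 10^(17.0/10) = 50.11872
SNR_N = 7 * 50.11872 = 350.83104
1/(1 + SNR_N) = 1/351.83104 = 0.0028423
Pd = (1e-5)^0.0028423 = 0.96781
Pd = 96.8%

96.8%


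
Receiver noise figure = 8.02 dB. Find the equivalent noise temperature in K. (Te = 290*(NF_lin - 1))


NF_lin = 10^(8.02/10) = 6.338697
Te = 290 * (6.338697 - 1) = 1548.2 K

1548.2 K


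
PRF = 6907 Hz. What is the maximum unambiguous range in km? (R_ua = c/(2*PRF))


R_ua = 3e8 / (2 * 6907) = 21717.1 m = 21.7 km

21.7 km


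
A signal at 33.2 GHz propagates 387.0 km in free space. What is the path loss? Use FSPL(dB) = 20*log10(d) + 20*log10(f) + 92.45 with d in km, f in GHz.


20*log10(387.0) = 51.75
20*log10(33.2) = 30.42
FSPL = 174.6 dB

174.6 dB


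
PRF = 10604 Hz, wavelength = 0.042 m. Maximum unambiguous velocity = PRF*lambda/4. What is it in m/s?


V_ua = 10604 * 0.042 / 4 = 111.3 m/s

111.3 m/s


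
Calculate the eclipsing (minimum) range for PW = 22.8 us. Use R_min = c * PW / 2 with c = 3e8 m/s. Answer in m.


R_min = 3e8 * 22.8e-6 / 2 = 3420.0 m

3420.0 m


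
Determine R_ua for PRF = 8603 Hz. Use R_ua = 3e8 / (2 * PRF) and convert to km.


R_ua = 3e8 / (2 * 8603) = 17435.8 m = 17.4 km

17.4 km


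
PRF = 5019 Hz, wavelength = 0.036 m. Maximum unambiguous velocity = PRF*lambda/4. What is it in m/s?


V_ua = 5019 * 0.036 / 4 = 45.2 m/s

45.2 m/s


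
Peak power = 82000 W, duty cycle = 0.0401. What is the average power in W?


P_avg = 82000 * 0.0401 = 3288.2 W

3288.2 W


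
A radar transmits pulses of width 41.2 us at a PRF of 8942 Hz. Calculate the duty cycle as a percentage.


DC = 41.2e-6 * 8942 * 100 = 36.84%

36.84%


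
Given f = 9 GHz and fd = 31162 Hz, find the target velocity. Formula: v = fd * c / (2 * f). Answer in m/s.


v = 31162 * 3e8 / (2 * 9000000000.0) = 519.4 m/s

519.4 m/s


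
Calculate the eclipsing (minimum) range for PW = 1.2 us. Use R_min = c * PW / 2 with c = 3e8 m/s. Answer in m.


R_min = 3e8 * 1.2e-6 / 2 = 180.0 m

180.0 m


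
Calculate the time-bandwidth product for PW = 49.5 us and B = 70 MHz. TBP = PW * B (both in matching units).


TBP = 49.5 * 70 = 3465.0

3465.0


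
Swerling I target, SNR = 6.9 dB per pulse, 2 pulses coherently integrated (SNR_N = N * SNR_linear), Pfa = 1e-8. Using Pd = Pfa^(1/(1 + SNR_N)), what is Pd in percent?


SNR_lin = 10^(6.9/10) = 4.89779
SNR_N = 2 * 4.89779 = 9.79558
1/(1 + SNR_N) = 1/10.79558 = 0.0926305
Pd = (1e-8)^0.0926305 = 0.18153
Pd = 18.2%

18.2%


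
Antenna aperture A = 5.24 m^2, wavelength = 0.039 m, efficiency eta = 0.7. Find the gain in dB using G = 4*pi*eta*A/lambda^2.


G_linear = 4*pi*0.7*5.24/0.039^2 = 30304.7
G_dB = 10*log10(30304.7) = 44.8 dB

44.8 dB


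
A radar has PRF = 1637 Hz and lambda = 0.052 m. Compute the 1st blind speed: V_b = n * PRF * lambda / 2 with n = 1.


V_blind = 1 * 1637 * 0.052 / 2 = 42.6 m/s

42.6 m/s


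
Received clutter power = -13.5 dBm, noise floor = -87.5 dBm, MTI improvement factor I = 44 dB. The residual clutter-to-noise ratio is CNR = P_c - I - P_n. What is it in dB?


CNR = -13.5 - 44 - (-87.5) = 30.0 dB

30.0 dB


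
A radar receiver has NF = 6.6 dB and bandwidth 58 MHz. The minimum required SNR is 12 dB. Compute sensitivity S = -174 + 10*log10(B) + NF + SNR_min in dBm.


10*log10(58000000.0) = 77.63
S = -174 + 77.63 + 6.6 + 12 = -77.8 dBm

-77.8 dBm


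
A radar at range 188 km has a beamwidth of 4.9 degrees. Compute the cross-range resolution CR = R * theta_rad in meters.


BW_rad = 0.085521133
CR = 188000 * 0.085521133 = 16078.0 m

16078.0 m


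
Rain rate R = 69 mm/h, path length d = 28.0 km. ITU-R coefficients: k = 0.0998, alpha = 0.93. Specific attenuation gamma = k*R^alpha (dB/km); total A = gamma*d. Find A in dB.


gamma = 0.0998 * 69^0.93 = 5.119885 dB/km
A = 5.119885 * 28.0 = 143.36 dB

143.36 dB


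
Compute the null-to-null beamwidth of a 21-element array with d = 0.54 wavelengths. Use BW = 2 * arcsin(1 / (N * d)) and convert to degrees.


1/(N*d) = 1/(21*0.54) = 0.088183
BW = 2*arcsin(0.088183) = 10.1 degrees

10.1 degrees


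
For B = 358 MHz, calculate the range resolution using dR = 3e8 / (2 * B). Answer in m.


dR = 3e8 / (2 * 358000000.0) = 0.42 m

0.42 m


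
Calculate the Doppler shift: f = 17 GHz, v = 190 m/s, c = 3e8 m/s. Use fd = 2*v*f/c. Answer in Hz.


fd = 2 * 190 * 17000000000.0 / 3e8 = 21533.3 Hz

21533.3 Hz


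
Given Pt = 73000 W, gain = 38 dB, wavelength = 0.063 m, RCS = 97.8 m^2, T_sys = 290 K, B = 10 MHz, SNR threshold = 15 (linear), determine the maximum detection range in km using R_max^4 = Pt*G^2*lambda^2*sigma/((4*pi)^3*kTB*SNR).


G_lin = 10^(38/10) = 6309.573445
R^4 = 73000 * 6309.573445^2 * 0.063^2 * 97.8 / ((4*pi)^3 * 1.38e-23 * 290 * 10000000.0 * 15)
R^4 = 9.46989e20 m^4
R_max = (9.46989e20)^(1/4) = 175422.9 m = 175.4 km

175.4 km


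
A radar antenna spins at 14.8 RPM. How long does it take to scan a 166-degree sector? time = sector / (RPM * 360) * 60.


t = 166 / (14.8 * 360) * 60 = 1.87 s

1.87 s


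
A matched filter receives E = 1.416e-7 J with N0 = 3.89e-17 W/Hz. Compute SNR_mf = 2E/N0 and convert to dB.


SNR_lin = 2 * 1.416e-7 / 3.89e-17 = 7.28e9
SNR_dB = 10*log10(7.28e9) = 98.6 dB

98.6 dB


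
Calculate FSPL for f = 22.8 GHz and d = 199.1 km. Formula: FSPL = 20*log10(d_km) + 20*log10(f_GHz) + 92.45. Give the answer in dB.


20*log10(199.1) = 45.98
20*log10(22.8) = 27.16
FSPL = 165.6 dB

165.6 dB


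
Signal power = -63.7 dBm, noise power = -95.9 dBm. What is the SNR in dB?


SNR = -63.7 - (-95.9) = 32.2 dB

32.2 dB


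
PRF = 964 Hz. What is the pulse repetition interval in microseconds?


PRI = 1/964 = 0.0010373444 s = 1037.3 us

1037.3 us


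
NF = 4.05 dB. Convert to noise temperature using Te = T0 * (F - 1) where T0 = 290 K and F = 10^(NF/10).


NF_lin = 10^(4.05/10) = 2.540973
Te = 290 * (2.540973 - 1) = 446.9 K

446.9 K


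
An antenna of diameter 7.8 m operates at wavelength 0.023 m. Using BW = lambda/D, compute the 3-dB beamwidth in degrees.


BW_rad = 0.023 / 7.8 = 0.002949
BW_deg = 0.17 degrees

0.17 degrees


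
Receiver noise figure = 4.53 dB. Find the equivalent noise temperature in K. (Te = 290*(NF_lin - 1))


NF_lin = 10^(4.53/10) = 2.837919
Te = 290 * (2.837919 - 1) = 533.0 K

533.0 K


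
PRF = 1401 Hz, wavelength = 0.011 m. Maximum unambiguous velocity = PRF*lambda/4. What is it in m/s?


V_ua = 1401 * 0.011 / 4 = 3.9 m/s

3.9 m/s


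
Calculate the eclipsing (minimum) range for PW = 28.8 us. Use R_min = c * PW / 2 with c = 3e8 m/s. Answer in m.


R_min = 3e8 * 28.8e-6 / 2 = 4320.0 m

4320.0 m


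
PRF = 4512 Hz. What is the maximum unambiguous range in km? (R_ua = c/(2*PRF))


R_ua = 3e8 / (2 * 4512) = 33244.7 m = 33.2 km

33.2 km


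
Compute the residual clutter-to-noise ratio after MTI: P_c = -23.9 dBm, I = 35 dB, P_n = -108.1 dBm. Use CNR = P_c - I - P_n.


CNR = -23.9 - 35 - (-108.1) = 49.2 dB

49.2 dB


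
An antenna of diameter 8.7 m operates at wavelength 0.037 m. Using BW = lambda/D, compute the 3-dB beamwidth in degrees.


BW_rad = 0.037 / 8.7 = 0.004253
BW_deg = 0.24 degrees

0.24 degrees


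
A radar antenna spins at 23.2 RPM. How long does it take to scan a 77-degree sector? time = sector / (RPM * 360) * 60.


t = 77 / (23.2 * 360) * 60 = 0.55 s

0.55 s


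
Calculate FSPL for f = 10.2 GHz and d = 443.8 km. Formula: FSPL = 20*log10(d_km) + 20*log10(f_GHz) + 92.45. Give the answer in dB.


20*log10(443.8) = 52.94
20*log10(10.2) = 20.17
FSPL = 165.6 dB

165.6 dB


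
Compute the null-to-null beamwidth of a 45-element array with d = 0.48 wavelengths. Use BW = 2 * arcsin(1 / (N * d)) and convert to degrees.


1/(N*d) = 1/(45*0.48) = 0.046296
BW = 2*arcsin(0.046296) = 5.3 degrees

5.3 degrees


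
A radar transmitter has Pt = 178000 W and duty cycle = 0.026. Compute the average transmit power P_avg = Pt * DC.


P_avg = 178000 * 0.026 = 4628.0 W

4628.0 W


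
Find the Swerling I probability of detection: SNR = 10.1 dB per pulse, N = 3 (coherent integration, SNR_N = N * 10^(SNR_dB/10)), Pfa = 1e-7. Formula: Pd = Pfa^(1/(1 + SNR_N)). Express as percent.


SNR_lin = 10^(10.1/10) = 10.23293
SNR_N = 3 * 10.23293 = 30.69879
1/(1 + SNR_N) = 1/31.69879 = 0.0315469
Pd = (1e-7)^0.0315469 = 0.60141
Pd = 60.1%

60.1%


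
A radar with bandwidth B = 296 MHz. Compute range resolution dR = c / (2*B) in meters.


dR = 3e8 / (2 * 296000000.0) = 0.51 m

0.51 m


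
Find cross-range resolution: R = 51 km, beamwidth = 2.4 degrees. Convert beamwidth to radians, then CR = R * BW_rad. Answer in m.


BW_rad = 0.041887902
CR = 51000 * 0.041887902 = 2136.3 m

2136.3 m


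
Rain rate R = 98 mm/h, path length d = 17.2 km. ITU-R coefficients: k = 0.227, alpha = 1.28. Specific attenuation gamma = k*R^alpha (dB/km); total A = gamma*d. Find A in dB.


gamma = 0.227 * 98^1.28 = 80.314736 dB/km
A = 80.314736 * 17.2 = 1381.41 dB

1381.41 dB


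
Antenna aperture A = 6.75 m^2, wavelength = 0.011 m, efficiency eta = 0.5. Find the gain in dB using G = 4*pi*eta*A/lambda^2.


G_linear = 4*pi*0.5*6.75/0.011^2 = 350508.27
G_dB = 10*log10(350508.27) = 55.4 dB

55.4 dB


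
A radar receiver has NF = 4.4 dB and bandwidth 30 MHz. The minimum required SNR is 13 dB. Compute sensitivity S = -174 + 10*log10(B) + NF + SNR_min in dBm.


10*log10(30000000.0) = 74.77
S = -174 + 74.77 + 4.4 + 13 = -81.8 dBm

-81.8 dBm


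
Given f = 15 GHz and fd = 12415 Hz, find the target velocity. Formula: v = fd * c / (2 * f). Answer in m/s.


v = 12415 * 3e8 / (2 * 15000000000.0) = 124.2 m/s

124.2 m/s


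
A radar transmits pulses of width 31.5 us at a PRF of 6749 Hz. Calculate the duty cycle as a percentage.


DC = 31.5e-6 * 6749 * 100 = 21.26%

21.26%


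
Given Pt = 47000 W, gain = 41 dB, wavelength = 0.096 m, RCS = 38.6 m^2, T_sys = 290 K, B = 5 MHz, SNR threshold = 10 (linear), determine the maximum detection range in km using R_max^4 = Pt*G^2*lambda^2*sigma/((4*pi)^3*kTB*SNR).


G_lin = 10^(41/10) = 12589.254118
R^4 = 47000 * 12589.254118^2 * 0.096^2 * 38.6 / ((4*pi)^3 * 1.38e-23 * 290 * 5000000.0 * 10)
R^4 = 6.67346e21 m^4
R_max = (6.67346e21)^(1/4) = 285816.8 m = 285.8 km

285.8 km


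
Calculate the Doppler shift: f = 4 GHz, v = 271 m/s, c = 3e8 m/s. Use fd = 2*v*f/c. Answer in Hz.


fd = 2 * 271 * 4000000000.0 / 3e8 = 7226.7 Hz

7226.7 Hz


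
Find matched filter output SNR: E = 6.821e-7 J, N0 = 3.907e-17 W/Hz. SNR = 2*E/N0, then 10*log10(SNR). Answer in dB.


SNR_lin = 2 * 6.821e-7 / 3.907e-17 = 3.492e10
SNR_dB = 10*log10(3.492e10) = 105.4 dB

105.4 dB


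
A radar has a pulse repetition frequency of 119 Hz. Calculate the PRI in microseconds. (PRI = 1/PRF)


PRI = 1/119 = 0.0084033613 s = 8403.4 us

8403.4 us


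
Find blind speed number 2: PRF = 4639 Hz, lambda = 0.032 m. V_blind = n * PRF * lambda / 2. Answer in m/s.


V_blind = 2 * 4639 * 0.032 / 2 = 148.4 m/s

148.4 m/s


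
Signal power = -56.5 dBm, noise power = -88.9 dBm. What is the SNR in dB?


SNR = -56.5 - (-88.9) = 32.4 dB

32.4 dB


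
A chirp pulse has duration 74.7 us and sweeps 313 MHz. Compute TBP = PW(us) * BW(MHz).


TBP = 74.7 * 313 = 23381.1

23381.1


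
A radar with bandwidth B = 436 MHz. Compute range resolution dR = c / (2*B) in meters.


dR = 3e8 / (2 * 436000000.0) = 0.34 m

0.34 m


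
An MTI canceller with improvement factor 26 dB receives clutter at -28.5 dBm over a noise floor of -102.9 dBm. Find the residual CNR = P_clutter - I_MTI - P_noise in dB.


CNR = -28.5 - 26 - (-102.9) = 48.4 dB

48.4 dB


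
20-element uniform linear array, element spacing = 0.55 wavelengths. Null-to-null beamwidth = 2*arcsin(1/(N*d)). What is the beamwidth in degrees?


1/(N*d) = 1/(20*0.55) = 0.090909
BW = 2*arcsin(0.090909) = 10.4 degrees

10.4 degrees


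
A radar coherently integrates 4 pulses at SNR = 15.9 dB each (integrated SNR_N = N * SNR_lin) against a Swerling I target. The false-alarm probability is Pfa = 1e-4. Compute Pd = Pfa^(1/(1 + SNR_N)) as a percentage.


SNR_lin = 10^(15.9/10) = 38.90451
SNR_N = 4 * 38.90451 = 155.61804
1/(1 + SNR_N) = 1/156.61804 = 0.006385
Pd = (1e-4)^0.006385 = 0.94289
Pd = 94.3%

94.3%


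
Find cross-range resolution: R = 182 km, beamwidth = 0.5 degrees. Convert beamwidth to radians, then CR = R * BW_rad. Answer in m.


BW_rad = 0.008726646
CR = 182000 * 0.008726646 = 1588.2 m

1588.2 m


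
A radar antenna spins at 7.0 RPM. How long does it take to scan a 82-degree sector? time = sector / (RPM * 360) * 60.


t = 82 / (7.0 * 360) * 60 = 1.95 s

1.95 s


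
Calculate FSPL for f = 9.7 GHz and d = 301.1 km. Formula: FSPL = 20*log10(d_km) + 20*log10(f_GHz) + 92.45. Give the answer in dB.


20*log10(301.1) = 49.57
20*log10(9.7) = 19.74
FSPL = 161.8 dB

161.8 dB


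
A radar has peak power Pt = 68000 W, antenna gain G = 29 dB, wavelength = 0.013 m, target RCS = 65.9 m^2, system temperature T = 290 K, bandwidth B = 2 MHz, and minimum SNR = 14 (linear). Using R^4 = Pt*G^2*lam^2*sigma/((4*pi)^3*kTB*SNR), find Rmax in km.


G_lin = 10^(29/10) = 794.328235
R^4 = 68000 * 794.328235^2 * 0.013^2 * 65.9 / ((4*pi)^3 * 1.38e-23 * 290 * 2000000.0 * 14)
R^4 = 2.1489e18 m^4
R_max = (2.1489e18)^(1/4) = 38287.2 m = 38.3 km

38.3 km


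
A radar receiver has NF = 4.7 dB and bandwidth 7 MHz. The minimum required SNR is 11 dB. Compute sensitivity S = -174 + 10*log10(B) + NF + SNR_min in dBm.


10*log10(7000000.0) = 68.45
S = -174 + 68.45 + 4.7 + 11 = -89.8 dBm

-89.8 dBm


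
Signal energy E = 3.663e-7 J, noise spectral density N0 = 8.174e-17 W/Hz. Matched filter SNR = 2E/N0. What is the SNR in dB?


SNR_lin = 2 * 3.663e-7 / 8.174e-17 = 8.963e9
SNR_dB = 10*log10(8.963e9) = 99.5 dB

99.5 dB


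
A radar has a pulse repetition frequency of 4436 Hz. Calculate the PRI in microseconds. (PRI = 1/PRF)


PRI = 1/4436 = 0.0002254283 s = 225.4 us

225.4 us


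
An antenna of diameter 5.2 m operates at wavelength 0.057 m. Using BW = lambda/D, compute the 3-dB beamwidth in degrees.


BW_rad = 0.057 / 5.2 = 0.010962
BW_deg = 0.63 degrees

0.63 degrees


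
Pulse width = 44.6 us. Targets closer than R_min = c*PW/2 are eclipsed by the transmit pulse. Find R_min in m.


R_min = 3e8 * 44.6e-6 / 2 = 6690.0 m

6690.0 m


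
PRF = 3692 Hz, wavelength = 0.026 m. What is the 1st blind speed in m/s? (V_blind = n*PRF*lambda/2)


V_blind = 1 * 3692 * 0.026 / 2 = 48.0 m/s

48.0 m/s


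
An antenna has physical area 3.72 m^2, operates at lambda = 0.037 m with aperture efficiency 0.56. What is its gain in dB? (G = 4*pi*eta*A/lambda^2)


G_linear = 4*pi*0.56*3.72/0.037^2 = 19122.18
G_dB = 10*log10(19122.18) = 42.8 dB

42.8 dB


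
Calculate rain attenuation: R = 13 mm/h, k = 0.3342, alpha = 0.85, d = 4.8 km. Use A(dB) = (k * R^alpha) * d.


gamma = 0.3342 * 13^0.85 = 2.957047 dB/km
A = 2.957047 * 4.8 = 14.19 dB

14.19 dB


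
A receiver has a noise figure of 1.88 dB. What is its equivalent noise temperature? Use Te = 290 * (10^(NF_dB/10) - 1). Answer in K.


NF_lin = 10^(1.88/10) = 1.5417
Te = 290 * (1.5417 - 1) = 157.1 K

157.1 K


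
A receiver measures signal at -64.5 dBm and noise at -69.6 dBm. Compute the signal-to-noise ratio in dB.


SNR = -64.5 - (-69.6) = 5.1 dB

5.1 dB


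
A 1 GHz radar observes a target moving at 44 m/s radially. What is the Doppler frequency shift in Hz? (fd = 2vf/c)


fd = 2 * 44 * 1000000000.0 / 3e8 = 293.3 Hz

293.3 Hz


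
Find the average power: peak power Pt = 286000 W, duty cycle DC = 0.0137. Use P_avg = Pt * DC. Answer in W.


P_avg = 286000 * 0.0137 = 3918.2 W

3918.2 W


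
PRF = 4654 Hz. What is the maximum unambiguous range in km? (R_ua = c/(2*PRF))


R_ua = 3e8 / (2 * 4654) = 32230.3 m = 32.2 km

32.2 km


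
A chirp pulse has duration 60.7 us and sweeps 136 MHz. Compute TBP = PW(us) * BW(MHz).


TBP = 60.7 * 136 = 8255.2

8255.2


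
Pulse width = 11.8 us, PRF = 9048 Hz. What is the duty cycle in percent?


DC = 11.8e-6 * 9048 * 100 = 10.68%

10.68%


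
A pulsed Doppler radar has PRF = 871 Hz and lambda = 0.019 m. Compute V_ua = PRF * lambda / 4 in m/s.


V_ua = 871 * 0.019 / 4 = 4.1 m/s

4.1 m/s


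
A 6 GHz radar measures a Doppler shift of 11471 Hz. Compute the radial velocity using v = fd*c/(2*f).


v = 11471 * 3e8 / (2 * 6000000000.0) = 286.8 m/s

286.8 m/s


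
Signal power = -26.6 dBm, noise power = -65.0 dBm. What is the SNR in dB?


SNR = -26.6 - (-65.0) = 38.4 dB

38.4 dB


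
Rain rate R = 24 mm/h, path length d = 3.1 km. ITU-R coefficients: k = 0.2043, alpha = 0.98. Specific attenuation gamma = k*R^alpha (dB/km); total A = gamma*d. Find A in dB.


gamma = 0.2043 * 24^0.98 = 4.601245 dB/km
A = 4.601245 * 3.1 = 14.26 dB

14.26 dB


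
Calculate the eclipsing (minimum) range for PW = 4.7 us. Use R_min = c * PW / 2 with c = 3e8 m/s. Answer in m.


R_min = 3e8 * 4.7e-6 / 2 = 705.0 m

705.0 m


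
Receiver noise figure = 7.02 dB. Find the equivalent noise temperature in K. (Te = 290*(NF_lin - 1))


NF_lin = 10^(7.02/10) = 5.035006
Te = 290 * (5.035006 - 1) = 1170.2 K

1170.2 K


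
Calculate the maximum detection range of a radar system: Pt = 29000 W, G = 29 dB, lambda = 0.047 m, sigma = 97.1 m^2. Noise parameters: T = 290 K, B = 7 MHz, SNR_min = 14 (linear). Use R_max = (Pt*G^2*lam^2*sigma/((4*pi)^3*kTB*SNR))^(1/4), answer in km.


G_lin = 10^(29/10) = 794.328235
R^4 = 29000 * 794.328235^2 * 0.047^2 * 97.1 / ((4*pi)^3 * 1.38e-23 * 290 * 7000000.0 * 14)
R^4 = 5.0429e18 m^4
R_max = (5.0429e18)^(1/4) = 47388.2 m = 47.4 km

47.4 km


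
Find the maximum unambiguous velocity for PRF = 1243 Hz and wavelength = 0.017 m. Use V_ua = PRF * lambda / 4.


V_ua = 1243 * 0.017 / 4 = 5.3 m/s

5.3 m/s


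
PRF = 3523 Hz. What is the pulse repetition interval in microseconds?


PRI = 1/3523 = 0.000283849 s = 283.8 us

283.8 us


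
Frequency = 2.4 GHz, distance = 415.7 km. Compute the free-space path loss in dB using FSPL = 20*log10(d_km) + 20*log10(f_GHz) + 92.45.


20*log10(415.7) = 52.38
20*log10(2.4) = 7.6
FSPL = 152.4 dB

152.4 dB


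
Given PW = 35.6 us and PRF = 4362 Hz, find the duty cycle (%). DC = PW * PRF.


DC = 35.6e-6 * 4362 * 100 = 15.53%

15.53%


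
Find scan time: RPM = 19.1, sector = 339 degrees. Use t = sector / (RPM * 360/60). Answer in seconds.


t = 339 / (19.1 * 360) * 60 = 2.96 s

2.96 s


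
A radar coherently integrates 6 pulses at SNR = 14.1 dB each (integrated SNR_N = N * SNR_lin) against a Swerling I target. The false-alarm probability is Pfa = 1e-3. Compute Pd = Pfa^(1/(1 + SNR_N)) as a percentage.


SNR_lin = 10^(14.1/10) = 25.70396
SNR_N = 6 * 25.70396 = 154.22376
1/(1 + SNR_N) = 1/155.22376 = 0.0064423
Pd = (1e-3)^0.0064423 = 0.95647
Pd = 95.6%

95.6%


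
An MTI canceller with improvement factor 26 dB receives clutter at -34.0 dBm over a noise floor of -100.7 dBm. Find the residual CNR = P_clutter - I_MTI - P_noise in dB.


CNR = -34.0 - 26 - (-100.7) = 40.7 dB

40.7 dB


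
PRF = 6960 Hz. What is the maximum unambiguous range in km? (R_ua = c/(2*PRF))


R_ua = 3e8 / (2 * 6960) = 21551.7 m = 21.6 km

21.6 km


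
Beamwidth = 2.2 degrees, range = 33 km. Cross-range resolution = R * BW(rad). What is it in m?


BW_rad = 0.038397244
CR = 33000 * 0.038397244 = 1267.1 m

1267.1 m


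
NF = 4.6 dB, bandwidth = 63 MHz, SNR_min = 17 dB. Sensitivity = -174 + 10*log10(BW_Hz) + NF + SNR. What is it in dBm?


10*log10(63000000.0) = 77.99
S = -174 + 77.99 + 4.6 + 17 = -74.4 dBm

-74.4 dBm


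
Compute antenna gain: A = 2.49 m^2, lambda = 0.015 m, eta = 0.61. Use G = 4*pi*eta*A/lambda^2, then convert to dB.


G_linear = 4*pi*0.61*2.49/0.015^2 = 84831.38
G_dB = 10*log10(84831.38) = 49.3 dB

49.3 dB


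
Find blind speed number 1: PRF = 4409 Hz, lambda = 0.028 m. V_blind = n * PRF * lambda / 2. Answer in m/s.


V_blind = 1 * 4409 * 0.028 / 2 = 61.7 m/s

61.7 m/s


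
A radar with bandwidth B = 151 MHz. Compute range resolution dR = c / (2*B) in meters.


dR = 3e8 / (2 * 151000000.0) = 0.99 m

0.99 m


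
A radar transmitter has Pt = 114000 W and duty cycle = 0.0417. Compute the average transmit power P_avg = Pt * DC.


P_avg = 114000 * 0.0417 = 4753.8 W

4753.8 W


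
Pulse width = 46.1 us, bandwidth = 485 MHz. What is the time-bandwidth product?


TBP = 46.1 * 485 = 22358.5

22358.5


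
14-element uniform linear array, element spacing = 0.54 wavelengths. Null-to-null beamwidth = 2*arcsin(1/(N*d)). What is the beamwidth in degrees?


1/(N*d) = 1/(14*0.54) = 0.132275
BW = 2*arcsin(0.132275) = 15.2 degrees

15.2 degrees


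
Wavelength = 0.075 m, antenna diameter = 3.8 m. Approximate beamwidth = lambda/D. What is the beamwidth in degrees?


BW_rad = 0.075 / 3.8 = 0.019737
BW_deg = 1.13 degrees

1.13 degrees


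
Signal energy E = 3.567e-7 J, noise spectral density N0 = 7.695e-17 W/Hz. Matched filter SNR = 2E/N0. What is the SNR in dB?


SNR_lin = 2 * 3.567e-7 / 7.695e-17 = 9.271e9
SNR_dB = 10*log10(9.271e9) = 99.7 dB

99.7 dB


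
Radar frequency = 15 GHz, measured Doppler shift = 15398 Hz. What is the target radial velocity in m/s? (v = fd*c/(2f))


v = 15398 * 3e8 / (2 * 15000000000.0) = 154.0 m/s

154.0 m/s


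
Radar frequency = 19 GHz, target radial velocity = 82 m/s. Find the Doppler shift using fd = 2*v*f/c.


fd = 2 * 82 * 19000000000.0 / 3e8 = 10386.7 Hz

10386.7 Hz


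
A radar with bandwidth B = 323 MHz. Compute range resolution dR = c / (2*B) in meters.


dR = 3e8 / (2 * 323000000.0) = 0.46 m

0.46 m


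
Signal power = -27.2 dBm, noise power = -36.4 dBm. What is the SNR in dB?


SNR = -27.2 - (-36.4) = 9.2 dB

9.2 dB


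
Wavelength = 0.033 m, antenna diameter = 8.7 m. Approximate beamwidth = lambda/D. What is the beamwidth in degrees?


BW_rad = 0.033 / 8.7 = 0.003793
BW_deg = 0.22 degrees

0.22 degrees


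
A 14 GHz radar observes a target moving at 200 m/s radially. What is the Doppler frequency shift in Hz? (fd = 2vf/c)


fd = 2 * 200 * 14000000000.0 / 3e8 = 18666.7 Hz

18666.7 Hz


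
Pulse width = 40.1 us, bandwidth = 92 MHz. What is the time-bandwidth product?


TBP = 40.1 * 92 = 3689.2

3689.2


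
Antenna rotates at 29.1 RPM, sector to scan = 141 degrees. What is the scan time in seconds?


t = 141 / (29.1 * 360) * 60 = 0.81 s

0.81 s


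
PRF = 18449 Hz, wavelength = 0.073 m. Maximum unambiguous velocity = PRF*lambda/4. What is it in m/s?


V_ua = 18449 * 0.073 / 4 = 336.7 m/s

336.7 m/s


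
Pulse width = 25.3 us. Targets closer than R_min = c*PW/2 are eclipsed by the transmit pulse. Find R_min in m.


R_min = 3e8 * 25.3e-6 / 2 = 3795.0 m

3795.0 m


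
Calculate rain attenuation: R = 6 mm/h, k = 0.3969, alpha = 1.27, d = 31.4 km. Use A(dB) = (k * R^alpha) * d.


gamma = 0.3969 * 6^1.27 = 3.863075 dB/km
A = 3.863075 * 31.4 = 121.3 dB

121.3 dB


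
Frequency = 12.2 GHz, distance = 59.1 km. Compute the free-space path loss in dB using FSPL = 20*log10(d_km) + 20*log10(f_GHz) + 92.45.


20*log10(59.1) = 35.43
20*log10(12.2) = 21.73
FSPL = 149.6 dB

149.6 dB


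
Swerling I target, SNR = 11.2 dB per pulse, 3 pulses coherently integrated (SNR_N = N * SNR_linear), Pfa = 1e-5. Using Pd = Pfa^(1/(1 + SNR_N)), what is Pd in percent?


SNR_lin = 10^(11.2/10) = 13.18257
SNR_N = 3 * 13.18257 = 39.54771
1/(1 + SNR_N) = 1/40.54771 = 0.0246623
Pd = (1e-5)^0.0246623 = 0.75282
Pd = 75.3%

75.3%


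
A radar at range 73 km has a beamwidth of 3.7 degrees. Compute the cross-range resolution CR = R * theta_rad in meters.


BW_rad = 0.064577182
CR = 73000 * 0.064577182 = 4714.1 m

4714.1 m


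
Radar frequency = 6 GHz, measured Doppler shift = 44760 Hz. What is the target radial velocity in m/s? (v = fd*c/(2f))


v = 44760 * 3e8 / (2 * 6000000000.0) = 1119.0 m/s

1119.0 m/s


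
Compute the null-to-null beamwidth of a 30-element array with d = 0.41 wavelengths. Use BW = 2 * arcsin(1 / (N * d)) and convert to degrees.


1/(N*d) = 1/(30*0.41) = 0.081301
BW = 2*arcsin(0.081301) = 9.3 degrees

9.3 degrees


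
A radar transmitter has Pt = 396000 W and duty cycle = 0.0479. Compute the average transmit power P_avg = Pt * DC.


P_avg = 396000 * 0.0479 = 18968.4 W

18968.4 W


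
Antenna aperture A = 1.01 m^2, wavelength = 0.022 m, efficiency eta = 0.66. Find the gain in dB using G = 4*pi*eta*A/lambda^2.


G_linear = 4*pi*0.66*1.01/0.022^2 = 17307.32
G_dB = 10*log10(17307.32) = 42.4 dB

42.4 dB


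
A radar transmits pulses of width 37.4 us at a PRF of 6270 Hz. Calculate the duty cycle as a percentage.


DC = 37.4e-6 * 6270 * 100 = 23.45%

23.45%


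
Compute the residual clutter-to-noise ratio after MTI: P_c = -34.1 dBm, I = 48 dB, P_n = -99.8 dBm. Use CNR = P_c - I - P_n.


CNR = -34.1 - 48 - (-99.8) = 17.7 dB

17.7 dB


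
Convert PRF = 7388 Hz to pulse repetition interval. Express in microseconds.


PRI = 1/7388 = 0.0001353546 s = 135.4 us

135.4 us


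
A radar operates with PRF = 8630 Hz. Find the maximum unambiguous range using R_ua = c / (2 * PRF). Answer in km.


R_ua = 3e8 / (2 * 8630) = 17381.2 m = 17.4 km

17.4 km


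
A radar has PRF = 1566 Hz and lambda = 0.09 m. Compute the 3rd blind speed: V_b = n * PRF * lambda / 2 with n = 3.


V_blind = 3 * 1566 * 0.09 / 2 = 211.4 m/s

211.4 m/s


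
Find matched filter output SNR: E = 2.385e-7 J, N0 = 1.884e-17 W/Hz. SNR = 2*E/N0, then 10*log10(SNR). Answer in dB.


SNR_lin = 2 * 2.385e-7 / 1.884e-17 = 2.532e10
SNR_dB = 10*log10(2.532e10) = 104.0 dB

104.0 dB


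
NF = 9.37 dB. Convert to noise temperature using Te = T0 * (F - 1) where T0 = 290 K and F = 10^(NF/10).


NF_lin = 10^(9.37/10) = 8.649679
Te = 290 * (8.649679 - 1) = 2218.4 K

2218.4 K


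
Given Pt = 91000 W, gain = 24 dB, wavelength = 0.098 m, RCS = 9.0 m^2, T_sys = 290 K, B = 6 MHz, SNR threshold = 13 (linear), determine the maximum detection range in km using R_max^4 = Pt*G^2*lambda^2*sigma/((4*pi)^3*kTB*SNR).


G_lin = 10^(24/10) = 251.188643
R^4 = 91000 * 251.188643^2 * 0.098^2 * 9.0 / ((4*pi)^3 * 1.38e-23 * 290 * 6000000.0 * 13)
R^4 = 8.01189e17 m^4
R_max = (8.01189e17)^(1/4) = 29918.1 m = 29.9 km

29.9 km


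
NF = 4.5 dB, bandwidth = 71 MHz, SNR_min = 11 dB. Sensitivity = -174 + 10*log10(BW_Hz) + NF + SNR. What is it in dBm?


10*log10(71000000.0) = 78.51
S = -174 + 78.51 + 4.5 + 11 = -80.0 dBm

-80.0 dBm


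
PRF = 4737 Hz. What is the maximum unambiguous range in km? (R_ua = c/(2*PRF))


R_ua = 3e8 / (2 * 4737) = 31665.6 m = 31.7 km

31.7 km


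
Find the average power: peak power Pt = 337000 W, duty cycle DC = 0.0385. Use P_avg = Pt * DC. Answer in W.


P_avg = 337000 * 0.0385 = 12974.5 W

12974.5 W


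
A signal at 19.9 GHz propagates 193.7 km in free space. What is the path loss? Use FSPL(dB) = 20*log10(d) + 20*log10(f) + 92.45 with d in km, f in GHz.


20*log10(193.7) = 45.74
20*log10(19.9) = 25.98
FSPL = 164.2 dB

164.2 dB


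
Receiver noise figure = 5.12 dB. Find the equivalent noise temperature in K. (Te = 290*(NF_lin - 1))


NF_lin = 10^(5.12/10) = 3.250873
Te = 290 * (3.250873 - 1) = 652.8 K

652.8 K


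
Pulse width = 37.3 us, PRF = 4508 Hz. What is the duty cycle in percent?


DC = 37.3e-6 * 4508 * 100 = 16.81%

16.81%
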